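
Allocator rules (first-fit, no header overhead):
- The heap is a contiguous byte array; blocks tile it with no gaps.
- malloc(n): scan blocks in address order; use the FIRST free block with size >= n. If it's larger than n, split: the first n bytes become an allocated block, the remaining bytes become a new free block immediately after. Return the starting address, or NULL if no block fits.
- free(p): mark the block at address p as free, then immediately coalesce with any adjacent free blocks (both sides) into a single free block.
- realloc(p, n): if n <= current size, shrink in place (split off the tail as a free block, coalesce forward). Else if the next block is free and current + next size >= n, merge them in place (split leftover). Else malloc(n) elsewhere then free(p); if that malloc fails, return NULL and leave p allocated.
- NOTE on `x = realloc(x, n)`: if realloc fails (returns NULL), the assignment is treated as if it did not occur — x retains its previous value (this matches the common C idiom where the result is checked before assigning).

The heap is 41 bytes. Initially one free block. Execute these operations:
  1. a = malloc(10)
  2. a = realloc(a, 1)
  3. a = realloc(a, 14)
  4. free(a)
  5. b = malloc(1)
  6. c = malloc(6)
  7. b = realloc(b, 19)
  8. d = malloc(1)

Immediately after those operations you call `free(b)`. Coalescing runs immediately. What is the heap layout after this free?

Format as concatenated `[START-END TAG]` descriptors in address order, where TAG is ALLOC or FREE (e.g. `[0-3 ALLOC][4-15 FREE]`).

Answer: [0-0 ALLOC][1-6 ALLOC][7-40 FREE]

Derivation:
Op 1: a = malloc(10) -> a = 0; heap: [0-9 ALLOC][10-40 FREE]
Op 2: a = realloc(a, 1) -> a = 0; heap: [0-0 ALLOC][1-40 FREE]
Op 3: a = realloc(a, 14) -> a = 0; heap: [0-13 ALLOC][14-40 FREE]
Op 4: free(a) -> (freed a); heap: [0-40 FREE]
Op 5: b = malloc(1) -> b = 0; heap: [0-0 ALLOC][1-40 FREE]
Op 6: c = malloc(6) -> c = 1; heap: [0-0 ALLOC][1-6 ALLOC][7-40 FREE]
Op 7: b = realloc(b, 19) -> b = 7; heap: [0-0 FREE][1-6 ALLOC][7-25 ALLOC][26-40 FREE]
Op 8: d = malloc(1) -> d = 0; heap: [0-0 ALLOC][1-6 ALLOC][7-25 ALLOC][26-40 FREE]
free(b): b = 7 -> block [7-25 ALLOC]; mark free, coalesce with adjacent free neighbors -> [0-0 ALLOC][1-6 ALLOC][7-40 FREE]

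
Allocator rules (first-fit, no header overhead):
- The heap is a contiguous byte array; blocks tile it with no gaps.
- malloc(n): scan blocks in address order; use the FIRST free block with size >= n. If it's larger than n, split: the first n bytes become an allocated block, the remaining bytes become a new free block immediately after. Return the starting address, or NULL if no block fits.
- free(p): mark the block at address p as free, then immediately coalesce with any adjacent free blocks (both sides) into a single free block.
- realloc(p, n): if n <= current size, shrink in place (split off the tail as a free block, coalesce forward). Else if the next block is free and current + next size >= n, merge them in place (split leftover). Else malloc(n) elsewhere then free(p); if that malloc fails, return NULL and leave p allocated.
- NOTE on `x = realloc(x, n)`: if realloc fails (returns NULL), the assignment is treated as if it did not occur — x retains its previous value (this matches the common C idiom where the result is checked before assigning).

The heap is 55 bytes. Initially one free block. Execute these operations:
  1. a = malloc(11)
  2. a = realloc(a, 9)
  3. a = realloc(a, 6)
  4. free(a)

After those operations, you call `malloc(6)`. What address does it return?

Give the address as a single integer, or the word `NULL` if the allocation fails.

Answer: 0

Derivation:
Op 1: a = malloc(11) -> a = 0; heap: [0-10 ALLOC][11-54 FREE]
Op 2: a = realloc(a, 9) -> a = 0; heap: [0-8 ALLOC][9-54 FREE]
Op 3: a = realloc(a, 6) -> a = 0; heap: [0-5 ALLOC][6-54 FREE]
Op 4: free(a) -> (freed a); heap: [0-54 FREE]
malloc(6): first-fit scan over [0-54 FREE] -> 0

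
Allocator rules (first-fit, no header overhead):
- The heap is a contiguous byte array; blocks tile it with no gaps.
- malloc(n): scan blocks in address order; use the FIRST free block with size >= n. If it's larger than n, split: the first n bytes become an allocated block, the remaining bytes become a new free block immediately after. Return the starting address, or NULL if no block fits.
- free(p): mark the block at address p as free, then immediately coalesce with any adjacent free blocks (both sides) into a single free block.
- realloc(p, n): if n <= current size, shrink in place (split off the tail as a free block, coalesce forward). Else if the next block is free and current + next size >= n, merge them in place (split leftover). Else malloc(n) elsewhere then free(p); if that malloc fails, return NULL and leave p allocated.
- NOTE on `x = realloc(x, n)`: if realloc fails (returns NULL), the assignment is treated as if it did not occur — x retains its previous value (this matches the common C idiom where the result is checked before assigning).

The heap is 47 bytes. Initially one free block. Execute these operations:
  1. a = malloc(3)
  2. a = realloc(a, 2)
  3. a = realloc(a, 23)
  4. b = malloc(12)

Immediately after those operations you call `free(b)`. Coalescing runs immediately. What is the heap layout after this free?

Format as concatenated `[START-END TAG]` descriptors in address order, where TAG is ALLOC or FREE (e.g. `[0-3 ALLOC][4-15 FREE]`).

Answer: [0-22 ALLOC][23-46 FREE]

Derivation:
Op 1: a = malloc(3) -> a = 0; heap: [0-2 ALLOC][3-46 FREE]
Op 2: a = realloc(a, 2) -> a = 0; heap: [0-1 ALLOC][2-46 FREE]
Op 3: a = realloc(a, 23) -> a = 0; heap: [0-22 ALLOC][23-46 FREE]
Op 4: b = malloc(12) -> b = 23; heap: [0-22 ALLOC][23-34 ALLOC][35-46 FREE]
free(b): b = 23 -> block [23-34 ALLOC]; mark free, coalesce with adjacent free neighbors -> [0-22 ALLOC][23-46 FREE]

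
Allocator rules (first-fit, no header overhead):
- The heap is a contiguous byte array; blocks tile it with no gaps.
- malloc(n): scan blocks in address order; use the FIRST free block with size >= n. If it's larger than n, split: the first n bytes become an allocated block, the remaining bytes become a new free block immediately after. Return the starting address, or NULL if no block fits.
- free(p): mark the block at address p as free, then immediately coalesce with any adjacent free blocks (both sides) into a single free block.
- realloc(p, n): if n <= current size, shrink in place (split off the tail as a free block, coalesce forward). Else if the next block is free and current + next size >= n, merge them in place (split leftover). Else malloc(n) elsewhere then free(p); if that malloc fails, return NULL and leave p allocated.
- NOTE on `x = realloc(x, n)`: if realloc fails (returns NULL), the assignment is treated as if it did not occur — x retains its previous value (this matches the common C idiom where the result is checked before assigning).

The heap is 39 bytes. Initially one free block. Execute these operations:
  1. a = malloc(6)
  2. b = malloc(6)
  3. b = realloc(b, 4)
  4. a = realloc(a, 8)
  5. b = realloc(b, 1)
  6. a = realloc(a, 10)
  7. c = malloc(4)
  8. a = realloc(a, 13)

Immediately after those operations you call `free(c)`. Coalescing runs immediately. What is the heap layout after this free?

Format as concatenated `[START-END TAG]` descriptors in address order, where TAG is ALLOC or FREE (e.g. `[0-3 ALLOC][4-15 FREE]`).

Answer: [0-5 FREE][6-6 ALLOC][7-9 FREE][10-22 ALLOC][23-38 FREE]

Derivation:
Op 1: a = malloc(6) -> a = 0; heap: [0-5 ALLOC][6-38 FREE]
Op 2: b = malloc(6) -> b = 6; heap: [0-5 ALLOC][6-11 ALLOC][12-38 FREE]
Op 3: b = realloc(b, 4) -> b = 6; heap: [0-5 ALLOC][6-9 ALLOC][10-38 FREE]
Op 4: a = realloc(a, 8) -> a = 10; heap: [0-5 FREE][6-9 ALLOC][10-17 ALLOC][18-38 FREE]
Op 5: b = realloc(b, 1) -> b = 6; heap: [0-5 FREE][6-6 ALLOC][7-9 FREE][10-17 ALLOC][18-38 FREE]
Op 6: a = realloc(a, 10) -> a = 10; heap: [0-5 FREE][6-6 ALLOC][7-9 FREE][10-19 ALLOC][20-38 FREE]
Op 7: c = malloc(4) -> c = 0; heap: [0-3 ALLOC][4-5 FREE][6-6 ALLOC][7-9 FREE][10-19 ALLOC][20-38 FREE]
Op 8: a = realloc(a, 13) -> a = 10; heap: [0-3 ALLOC][4-5 FREE][6-6 ALLOC][7-9 FREE][10-22 ALLOC][23-38 FREE]
free(c): c = 0 -> block [0-3 ALLOC]; mark free, coalesce with adjacent free neighbors -> [0-5 FREE][6-6 ALLOC][7-9 FREE][10-22 ALLOC][23-38 FREE]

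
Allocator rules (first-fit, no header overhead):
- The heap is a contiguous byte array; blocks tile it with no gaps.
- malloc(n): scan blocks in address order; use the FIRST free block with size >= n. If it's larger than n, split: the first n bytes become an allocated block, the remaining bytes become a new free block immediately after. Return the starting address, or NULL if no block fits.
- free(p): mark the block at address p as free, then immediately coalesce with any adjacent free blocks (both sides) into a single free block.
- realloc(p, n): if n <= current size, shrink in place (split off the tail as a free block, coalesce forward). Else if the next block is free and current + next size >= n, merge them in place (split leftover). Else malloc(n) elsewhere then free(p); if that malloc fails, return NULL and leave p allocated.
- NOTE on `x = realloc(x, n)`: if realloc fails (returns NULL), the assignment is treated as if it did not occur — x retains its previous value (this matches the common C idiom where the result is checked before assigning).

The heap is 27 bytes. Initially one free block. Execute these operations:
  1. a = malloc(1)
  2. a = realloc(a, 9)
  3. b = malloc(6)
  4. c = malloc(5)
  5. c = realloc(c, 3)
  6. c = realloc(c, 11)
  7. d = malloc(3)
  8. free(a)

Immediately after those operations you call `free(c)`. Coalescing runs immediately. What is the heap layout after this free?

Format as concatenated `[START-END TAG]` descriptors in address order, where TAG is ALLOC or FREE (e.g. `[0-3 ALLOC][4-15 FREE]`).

Answer: [0-8 FREE][9-14 ALLOC][15-26 FREE]

Derivation:
Op 1: a = malloc(1) -> a = 0; heap: [0-0 ALLOC][1-26 FREE]
Op 2: a = realloc(a, 9) -> a = 0; heap: [0-8 ALLOC][9-26 FREE]
Op 3: b = malloc(6) -> b = 9; heap: [0-8 ALLOC][9-14 ALLOC][15-26 FREE]
Op 4: c = malloc(5) -> c = 15; heap: [0-8 ALLOC][9-14 ALLOC][15-19 ALLOC][20-26 FREE]
Op 5: c = realloc(c, 3) -> c = 15; heap: [0-8 ALLOC][9-14 ALLOC][15-17 ALLOC][18-26 FREE]
Op 6: c = realloc(c, 11) -> c = 15; heap: [0-8 ALLOC][9-14 ALLOC][15-25 ALLOC][26-26 FREE]
Op 7: d = malloc(3) -> d = NULL; heap: [0-8 ALLOC][9-14 ALLOC][15-25 ALLOC][26-26 FREE]
Op 8: free(a) -> (freed a); heap: [0-8 FREE][9-14 ALLOC][15-25 ALLOC][26-26 FREE]
free(c): c = 15 -> block [15-25 ALLOC]; mark free, coalesce with adjacent free neighbors -> [0-8 FREE][9-14 ALLOC][15-26 FREE]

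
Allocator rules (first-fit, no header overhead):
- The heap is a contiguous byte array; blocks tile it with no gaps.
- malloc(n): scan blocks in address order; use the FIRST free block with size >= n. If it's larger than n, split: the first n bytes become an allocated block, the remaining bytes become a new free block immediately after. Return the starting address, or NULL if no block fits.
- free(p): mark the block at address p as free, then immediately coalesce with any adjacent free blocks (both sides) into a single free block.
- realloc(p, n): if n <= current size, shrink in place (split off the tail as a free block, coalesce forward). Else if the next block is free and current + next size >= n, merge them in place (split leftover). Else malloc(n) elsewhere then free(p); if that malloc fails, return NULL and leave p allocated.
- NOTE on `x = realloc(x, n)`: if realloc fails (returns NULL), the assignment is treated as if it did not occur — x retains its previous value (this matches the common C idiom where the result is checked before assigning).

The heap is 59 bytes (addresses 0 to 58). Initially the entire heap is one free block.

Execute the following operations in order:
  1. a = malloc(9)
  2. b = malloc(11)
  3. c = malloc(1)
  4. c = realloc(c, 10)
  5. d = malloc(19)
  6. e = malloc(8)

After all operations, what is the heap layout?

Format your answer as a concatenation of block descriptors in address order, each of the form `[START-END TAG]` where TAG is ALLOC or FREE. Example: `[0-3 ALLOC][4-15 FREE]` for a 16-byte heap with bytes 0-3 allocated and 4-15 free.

Op 1: a = malloc(9) -> a = 0; heap: [0-8 ALLOC][9-58 FREE]
Op 2: b = malloc(11) -> b = 9; heap: [0-8 ALLOC][9-19 ALLOC][20-58 FREE]
Op 3: c = malloc(1) -> c = 20; heap: [0-8 ALLOC][9-19 ALLOC][20-20 ALLOC][21-58 FREE]
Op 4: c = realloc(c, 10) -> c = 20; heap: [0-8 ALLOC][9-19 ALLOC][20-29 ALLOC][30-58 FREE]
Op 5: d = malloc(19) -> d = 30; heap: [0-8 ALLOC][9-19 ALLOC][20-29 ALLOC][30-48 ALLOC][49-58 FREE]
Op 6: e = malloc(8) -> e = 49; heap: [0-8 ALLOC][9-19 ALLOC][20-29 ALLOC][30-48 ALLOC][49-56 ALLOC][57-58 FREE]

Answer: [0-8 ALLOC][9-19 ALLOC][20-29 ALLOC][30-48 ALLOC][49-56 ALLOC][57-58 FREE]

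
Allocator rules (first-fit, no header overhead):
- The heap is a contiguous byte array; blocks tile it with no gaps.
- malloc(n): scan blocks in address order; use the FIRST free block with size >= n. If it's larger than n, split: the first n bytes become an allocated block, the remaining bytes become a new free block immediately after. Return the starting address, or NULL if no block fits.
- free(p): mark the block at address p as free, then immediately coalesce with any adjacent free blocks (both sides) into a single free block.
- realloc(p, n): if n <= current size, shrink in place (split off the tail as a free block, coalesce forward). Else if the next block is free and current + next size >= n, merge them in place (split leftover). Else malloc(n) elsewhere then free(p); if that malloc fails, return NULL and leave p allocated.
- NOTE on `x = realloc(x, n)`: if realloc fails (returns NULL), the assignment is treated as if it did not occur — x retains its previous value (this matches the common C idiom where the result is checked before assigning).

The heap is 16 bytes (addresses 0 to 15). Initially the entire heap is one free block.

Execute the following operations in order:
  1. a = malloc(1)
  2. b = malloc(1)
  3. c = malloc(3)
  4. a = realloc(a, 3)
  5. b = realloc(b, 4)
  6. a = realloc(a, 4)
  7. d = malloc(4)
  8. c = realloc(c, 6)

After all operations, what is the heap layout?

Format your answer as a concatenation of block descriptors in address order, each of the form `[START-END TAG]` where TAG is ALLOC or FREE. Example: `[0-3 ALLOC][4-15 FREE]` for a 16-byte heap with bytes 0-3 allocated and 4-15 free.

Op 1: a = malloc(1) -> a = 0; heap: [0-0 ALLOC][1-15 FREE]
Op 2: b = malloc(1) -> b = 1; heap: [0-0 ALLOC][1-1 ALLOC][2-15 FREE]
Op 3: c = malloc(3) -> c = 2; heap: [0-0 ALLOC][1-1 ALLOC][2-4 ALLOC][5-15 FREE]
Op 4: a = realloc(a, 3) -> a = 5; heap: [0-0 FREE][1-1 ALLOC][2-4 ALLOC][5-7 ALLOC][8-15 FREE]
Op 5: b = realloc(b, 4) -> b = 8; heap: [0-1 FREE][2-4 ALLOC][5-7 ALLOC][8-11 ALLOC][12-15 FREE]
Op 6: a = realloc(a, 4) -> a = 12; heap: [0-1 FREE][2-4 ALLOC][5-7 FREE][8-11 ALLOC][12-15 ALLOC]
Op 7: d = malloc(4) -> d = NULL; heap: [0-1 FREE][2-4 ALLOC][5-7 FREE][8-11 ALLOC][12-15 ALLOC]
Op 8: c = realloc(c, 6) -> c = 2; heap: [0-1 FREE][2-7 ALLOC][8-11 ALLOC][12-15 ALLOC]

Answer: [0-1 FREE][2-7 ALLOC][8-11 ALLOC][12-15 ALLOC]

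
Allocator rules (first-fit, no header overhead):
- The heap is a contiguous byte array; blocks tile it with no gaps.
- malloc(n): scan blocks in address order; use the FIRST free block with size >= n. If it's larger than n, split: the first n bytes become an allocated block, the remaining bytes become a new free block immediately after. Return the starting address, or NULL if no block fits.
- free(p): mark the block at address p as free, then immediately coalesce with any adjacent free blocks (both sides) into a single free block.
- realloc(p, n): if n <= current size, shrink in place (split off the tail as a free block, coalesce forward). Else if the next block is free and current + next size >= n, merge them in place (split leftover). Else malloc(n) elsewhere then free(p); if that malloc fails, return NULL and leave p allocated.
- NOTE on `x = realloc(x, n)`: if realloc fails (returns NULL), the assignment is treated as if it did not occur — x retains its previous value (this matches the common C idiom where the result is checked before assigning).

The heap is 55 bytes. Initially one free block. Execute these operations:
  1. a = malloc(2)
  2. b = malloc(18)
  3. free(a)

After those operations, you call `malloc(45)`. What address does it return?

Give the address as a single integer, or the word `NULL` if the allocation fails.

Op 1: a = malloc(2) -> a = 0; heap: [0-1 ALLOC][2-54 FREE]
Op 2: b = malloc(18) -> b = 2; heap: [0-1 ALLOC][2-19 ALLOC][20-54 FREE]
Op 3: free(a) -> (freed a); heap: [0-1 FREE][2-19 ALLOC][20-54 FREE]
malloc(45): first-fit scan over [0-1 FREE][2-19 ALLOC][20-54 FREE] -> NULL

Answer: NULL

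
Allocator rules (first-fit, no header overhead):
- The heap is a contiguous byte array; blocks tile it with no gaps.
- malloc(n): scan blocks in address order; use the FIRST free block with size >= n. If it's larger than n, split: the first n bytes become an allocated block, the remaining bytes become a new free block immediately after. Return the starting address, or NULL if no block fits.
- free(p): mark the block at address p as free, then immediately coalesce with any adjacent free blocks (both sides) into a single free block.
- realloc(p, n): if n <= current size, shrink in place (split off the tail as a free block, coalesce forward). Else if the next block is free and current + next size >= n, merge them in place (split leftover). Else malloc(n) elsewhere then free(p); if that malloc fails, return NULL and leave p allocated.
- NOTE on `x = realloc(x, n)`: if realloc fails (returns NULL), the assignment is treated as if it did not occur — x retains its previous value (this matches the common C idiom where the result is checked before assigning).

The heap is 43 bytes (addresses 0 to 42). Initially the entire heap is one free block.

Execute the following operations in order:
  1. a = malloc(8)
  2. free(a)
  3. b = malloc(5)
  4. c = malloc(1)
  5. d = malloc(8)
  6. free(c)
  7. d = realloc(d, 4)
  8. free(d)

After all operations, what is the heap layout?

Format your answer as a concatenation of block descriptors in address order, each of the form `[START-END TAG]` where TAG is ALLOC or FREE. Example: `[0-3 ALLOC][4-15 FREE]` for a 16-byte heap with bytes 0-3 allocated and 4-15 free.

Answer: [0-4 ALLOC][5-42 FREE]

Derivation:
Op 1: a = malloc(8) -> a = 0; heap: [0-7 ALLOC][8-42 FREE]
Op 2: free(a) -> (freed a); heap: [0-42 FREE]
Op 3: b = malloc(5) -> b = 0; heap: [0-4 ALLOC][5-42 FREE]
Op 4: c = malloc(1) -> c = 5; heap: [0-4 ALLOC][5-5 ALLOC][6-42 FREE]
Op 5: d = malloc(8) -> d = 6; heap: [0-4 ALLOC][5-5 ALLOC][6-13 ALLOC][14-42 FREE]
Op 6: free(c) -> (freed c); heap: [0-4 ALLOC][5-5 FREE][6-13 ALLOC][14-42 FREE]
Op 7: d = realloc(d, 4) -> d = 6; heap: [0-4 ALLOC][5-5 FREE][6-9 ALLOC][10-42 FREE]
Op 8: free(d) -> (freed d); heap: [0-4 ALLOC][5-42 FREE]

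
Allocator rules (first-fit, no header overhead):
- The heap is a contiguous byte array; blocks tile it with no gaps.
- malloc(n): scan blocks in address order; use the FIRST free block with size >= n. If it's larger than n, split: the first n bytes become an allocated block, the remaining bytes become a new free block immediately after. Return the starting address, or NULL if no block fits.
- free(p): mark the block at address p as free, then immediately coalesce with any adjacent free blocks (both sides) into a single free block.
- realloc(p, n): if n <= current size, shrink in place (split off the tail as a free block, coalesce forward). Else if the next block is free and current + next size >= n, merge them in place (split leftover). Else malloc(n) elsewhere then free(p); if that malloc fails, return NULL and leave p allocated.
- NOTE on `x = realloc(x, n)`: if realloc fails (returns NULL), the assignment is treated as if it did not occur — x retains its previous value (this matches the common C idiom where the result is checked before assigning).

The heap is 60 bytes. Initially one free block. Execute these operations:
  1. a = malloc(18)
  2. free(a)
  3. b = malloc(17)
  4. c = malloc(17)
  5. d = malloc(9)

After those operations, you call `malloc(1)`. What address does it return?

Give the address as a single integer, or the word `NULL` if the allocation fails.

Op 1: a = malloc(18) -> a = 0; heap: [0-17 ALLOC][18-59 FREE]
Op 2: free(a) -> (freed a); heap: [0-59 FREE]
Op 3: b = malloc(17) -> b = 0; heap: [0-16 ALLOC][17-59 FREE]
Op 4: c = malloc(17) -> c = 17; heap: [0-16 ALLOC][17-33 ALLOC][34-59 FREE]
Op 5: d = malloc(9) -> d = 34; heap: [0-16 ALLOC][17-33 ALLOC][34-42 ALLOC][43-59 FREE]
malloc(1): first-fit scan over [0-16 ALLOC][17-33 ALLOC][34-42 ALLOC][43-59 FREE] -> 43

Answer: 43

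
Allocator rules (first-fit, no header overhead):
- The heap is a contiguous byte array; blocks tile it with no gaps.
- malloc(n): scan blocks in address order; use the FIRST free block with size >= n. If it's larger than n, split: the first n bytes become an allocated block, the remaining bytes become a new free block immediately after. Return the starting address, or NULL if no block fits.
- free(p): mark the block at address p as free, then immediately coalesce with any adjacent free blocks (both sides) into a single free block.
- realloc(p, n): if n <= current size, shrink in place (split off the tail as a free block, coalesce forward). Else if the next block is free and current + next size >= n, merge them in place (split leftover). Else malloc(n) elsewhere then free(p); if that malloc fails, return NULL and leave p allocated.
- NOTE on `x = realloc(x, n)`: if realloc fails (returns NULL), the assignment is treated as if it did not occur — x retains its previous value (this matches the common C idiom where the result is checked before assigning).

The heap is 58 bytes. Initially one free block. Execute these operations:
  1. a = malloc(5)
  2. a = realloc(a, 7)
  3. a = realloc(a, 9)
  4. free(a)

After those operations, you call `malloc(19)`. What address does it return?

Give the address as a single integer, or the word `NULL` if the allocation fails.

Answer: 0

Derivation:
Op 1: a = malloc(5) -> a = 0; heap: [0-4 ALLOC][5-57 FREE]
Op 2: a = realloc(a, 7) -> a = 0; heap: [0-6 ALLOC][7-57 FREE]
Op 3: a = realloc(a, 9) -> a = 0; heap: [0-8 ALLOC][9-57 FREE]
Op 4: free(a) -> (freed a); heap: [0-57 FREE]
malloc(19): first-fit scan over [0-57 FREE] -> 0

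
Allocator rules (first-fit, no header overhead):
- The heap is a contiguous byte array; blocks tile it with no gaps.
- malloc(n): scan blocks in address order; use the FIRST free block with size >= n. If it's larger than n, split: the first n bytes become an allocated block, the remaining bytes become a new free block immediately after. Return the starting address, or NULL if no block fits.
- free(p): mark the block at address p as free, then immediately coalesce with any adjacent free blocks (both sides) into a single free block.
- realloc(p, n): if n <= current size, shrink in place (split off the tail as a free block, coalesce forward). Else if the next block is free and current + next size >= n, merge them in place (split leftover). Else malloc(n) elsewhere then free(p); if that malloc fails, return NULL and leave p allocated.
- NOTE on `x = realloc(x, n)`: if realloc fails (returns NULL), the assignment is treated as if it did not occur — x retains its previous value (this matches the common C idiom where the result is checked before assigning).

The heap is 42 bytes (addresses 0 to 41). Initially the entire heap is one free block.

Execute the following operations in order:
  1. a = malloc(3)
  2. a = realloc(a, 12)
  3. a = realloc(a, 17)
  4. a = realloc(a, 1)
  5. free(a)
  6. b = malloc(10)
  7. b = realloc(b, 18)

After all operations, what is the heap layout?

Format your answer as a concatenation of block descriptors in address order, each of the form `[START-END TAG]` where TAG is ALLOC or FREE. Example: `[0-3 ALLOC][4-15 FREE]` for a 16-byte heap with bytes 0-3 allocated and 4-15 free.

Answer: [0-17 ALLOC][18-41 FREE]

Derivation:
Op 1: a = malloc(3) -> a = 0; heap: [0-2 ALLOC][3-41 FREE]
Op 2: a = realloc(a, 12) -> a = 0; heap: [0-11 ALLOC][12-41 FREE]
Op 3: a = realloc(a, 17) -> a = 0; heap: [0-16 ALLOC][17-41 FREE]
Op 4: a = realloc(a, 1) -> a = 0; heap: [0-0 ALLOC][1-41 FREE]
Op 5: free(a) -> (freed a); heap: [0-41 FREE]
Op 6: b = malloc(10) -> b = 0; heap: [0-9 ALLOC][10-41 FREE]
Op 7: b = realloc(b, 18) -> b = 0; heap: [0-17 ALLOC][18-41 FREE]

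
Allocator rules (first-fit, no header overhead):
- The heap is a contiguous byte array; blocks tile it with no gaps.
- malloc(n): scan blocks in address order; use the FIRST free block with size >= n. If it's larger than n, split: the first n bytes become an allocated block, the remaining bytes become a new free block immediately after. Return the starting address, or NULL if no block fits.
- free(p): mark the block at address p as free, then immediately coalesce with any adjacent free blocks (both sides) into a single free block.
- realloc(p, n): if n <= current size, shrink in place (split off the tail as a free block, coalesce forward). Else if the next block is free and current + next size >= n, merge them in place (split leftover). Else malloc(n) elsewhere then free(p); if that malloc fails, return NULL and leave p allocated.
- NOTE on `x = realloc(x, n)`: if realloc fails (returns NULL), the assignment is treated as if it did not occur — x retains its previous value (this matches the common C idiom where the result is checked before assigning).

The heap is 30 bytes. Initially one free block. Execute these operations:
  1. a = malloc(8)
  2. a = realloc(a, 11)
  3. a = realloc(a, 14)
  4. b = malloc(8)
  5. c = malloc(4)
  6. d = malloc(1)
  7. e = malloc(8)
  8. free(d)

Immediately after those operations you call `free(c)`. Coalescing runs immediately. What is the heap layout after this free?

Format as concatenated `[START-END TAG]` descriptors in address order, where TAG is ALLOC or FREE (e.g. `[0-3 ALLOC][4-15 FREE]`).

Answer: [0-13 ALLOC][14-21 ALLOC][22-29 FREE]

Derivation:
Op 1: a = malloc(8) -> a = 0; heap: [0-7 ALLOC][8-29 FREE]
Op 2: a = realloc(a, 11) -> a = 0; heap: [0-10 ALLOC][11-29 FREE]
Op 3: a = realloc(a, 14) -> a = 0; heap: [0-13 ALLOC][14-29 FREE]
Op 4: b = malloc(8) -> b = 14; heap: [0-13 ALLOC][14-21 ALLOC][22-29 FREE]
Op 5: c = malloc(4) -> c = 22; heap: [0-13 ALLOC][14-21 ALLOC][22-25 ALLOC][26-29 FREE]
Op 6: d = malloc(1) -> d = 26; heap: [0-13 ALLOC][14-21 ALLOC][22-25 ALLOC][26-26 ALLOC][27-29 FREE]
Op 7: e = malloc(8) -> e = NULL; heap: [0-13 ALLOC][14-21 ALLOC][22-25 ALLOC][26-26 ALLOC][27-29 FREE]
Op 8: free(d) -> (freed d); heap: [0-13 ALLOC][14-21 ALLOC][22-25 ALLOC][26-29 FREE]
free(c): c = 22 -> block [22-25 ALLOC]; mark free, coalesce with adjacent free neighbors -> [0-13 ALLOC][14-21 ALLOC][22-29 FREE]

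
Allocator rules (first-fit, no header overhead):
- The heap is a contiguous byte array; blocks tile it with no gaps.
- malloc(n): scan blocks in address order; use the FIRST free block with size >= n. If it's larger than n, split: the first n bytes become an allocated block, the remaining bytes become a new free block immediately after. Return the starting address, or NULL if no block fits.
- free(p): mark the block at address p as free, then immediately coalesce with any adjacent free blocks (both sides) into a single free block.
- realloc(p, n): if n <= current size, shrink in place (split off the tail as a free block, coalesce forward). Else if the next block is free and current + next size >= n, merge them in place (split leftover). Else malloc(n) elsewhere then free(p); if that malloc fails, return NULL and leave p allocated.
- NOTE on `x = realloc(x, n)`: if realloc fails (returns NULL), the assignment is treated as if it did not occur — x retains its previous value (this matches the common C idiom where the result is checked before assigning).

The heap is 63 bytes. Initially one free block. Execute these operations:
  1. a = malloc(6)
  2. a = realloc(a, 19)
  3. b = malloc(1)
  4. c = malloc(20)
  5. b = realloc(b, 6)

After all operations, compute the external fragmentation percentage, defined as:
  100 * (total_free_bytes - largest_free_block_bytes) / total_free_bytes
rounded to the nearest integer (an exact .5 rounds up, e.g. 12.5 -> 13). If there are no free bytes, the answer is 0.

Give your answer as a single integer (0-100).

Op 1: a = malloc(6) -> a = 0; heap: [0-5 ALLOC][6-62 FREE]
Op 2: a = realloc(a, 19) -> a = 0; heap: [0-18 ALLOC][19-62 FREE]
Op 3: b = malloc(1) -> b = 19; heap: [0-18 ALLOC][19-19 ALLOC][20-62 FREE]
Op 4: c = malloc(20) -> c = 20; heap: [0-18 ALLOC][19-19 ALLOC][20-39 ALLOC][40-62 FREE]
Op 5: b = realloc(b, 6) -> b = 40; heap: [0-18 ALLOC][19-19 FREE][20-39 ALLOC][40-45 ALLOC][46-62 FREE]
Free blocks: [1 17] total_free=18 largest=17 -> 100*(18-17)/18 = 100/18 ≈ 5.556 -> rounds to 6

Answer: 6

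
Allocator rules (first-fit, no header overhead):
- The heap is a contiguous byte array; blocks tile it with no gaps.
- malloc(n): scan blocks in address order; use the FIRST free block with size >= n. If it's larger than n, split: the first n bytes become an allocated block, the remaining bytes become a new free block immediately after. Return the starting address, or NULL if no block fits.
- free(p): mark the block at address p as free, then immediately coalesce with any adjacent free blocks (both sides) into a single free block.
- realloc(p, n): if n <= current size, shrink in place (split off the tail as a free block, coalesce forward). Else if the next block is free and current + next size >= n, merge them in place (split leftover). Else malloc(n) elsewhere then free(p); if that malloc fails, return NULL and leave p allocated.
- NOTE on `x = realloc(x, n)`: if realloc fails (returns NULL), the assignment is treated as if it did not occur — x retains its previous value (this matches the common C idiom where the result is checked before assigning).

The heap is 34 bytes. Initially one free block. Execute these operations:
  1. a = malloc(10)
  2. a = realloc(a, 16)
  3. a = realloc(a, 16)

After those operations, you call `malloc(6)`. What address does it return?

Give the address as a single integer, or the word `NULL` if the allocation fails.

Answer: 16

Derivation:
Op 1: a = malloc(10) -> a = 0; heap: [0-9 ALLOC][10-33 FREE]
Op 2: a = realloc(a, 16) -> a = 0; heap: [0-15 ALLOC][16-33 FREE]
Op 3: a = realloc(a, 16) -> a = 0; heap: [0-15 ALLOC][16-33 FREE]
malloc(6): first-fit scan over [0-15 ALLOC][16-33 FREE] -> 16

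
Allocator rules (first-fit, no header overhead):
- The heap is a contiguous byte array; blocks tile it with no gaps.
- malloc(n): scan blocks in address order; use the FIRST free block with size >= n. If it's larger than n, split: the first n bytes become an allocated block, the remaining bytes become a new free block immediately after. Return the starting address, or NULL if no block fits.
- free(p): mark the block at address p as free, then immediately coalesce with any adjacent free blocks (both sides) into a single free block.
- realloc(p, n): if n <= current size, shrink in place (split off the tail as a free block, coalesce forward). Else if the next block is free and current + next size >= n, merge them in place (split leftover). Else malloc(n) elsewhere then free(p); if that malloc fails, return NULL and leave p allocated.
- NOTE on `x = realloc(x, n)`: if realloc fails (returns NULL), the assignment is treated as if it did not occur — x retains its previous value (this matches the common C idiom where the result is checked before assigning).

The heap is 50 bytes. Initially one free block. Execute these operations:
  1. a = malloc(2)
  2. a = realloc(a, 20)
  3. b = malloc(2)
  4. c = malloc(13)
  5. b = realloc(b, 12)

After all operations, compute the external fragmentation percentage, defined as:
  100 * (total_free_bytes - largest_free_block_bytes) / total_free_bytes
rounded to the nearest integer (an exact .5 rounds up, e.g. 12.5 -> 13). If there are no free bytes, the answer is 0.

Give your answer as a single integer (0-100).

Answer: 40

Derivation:
Op 1: a = malloc(2) -> a = 0; heap: [0-1 ALLOC][2-49 FREE]
Op 2: a = realloc(a, 20) -> a = 0; heap: [0-19 ALLOC][20-49 FREE]
Op 3: b = malloc(2) -> b = 20; heap: [0-19 ALLOC][20-21 ALLOC][22-49 FREE]
Op 4: c = malloc(13) -> c = 22; heap: [0-19 ALLOC][20-21 ALLOC][22-34 ALLOC][35-49 FREE]
Op 5: b = realloc(b, 12) -> b = 35; heap: [0-19 ALLOC][20-21 FREE][22-34 ALLOC][35-46 ALLOC][47-49 FREE]
Free blocks: [2 3] total_free=5 largest=3 -> 100*(5-3)/5 = 200/5 = 40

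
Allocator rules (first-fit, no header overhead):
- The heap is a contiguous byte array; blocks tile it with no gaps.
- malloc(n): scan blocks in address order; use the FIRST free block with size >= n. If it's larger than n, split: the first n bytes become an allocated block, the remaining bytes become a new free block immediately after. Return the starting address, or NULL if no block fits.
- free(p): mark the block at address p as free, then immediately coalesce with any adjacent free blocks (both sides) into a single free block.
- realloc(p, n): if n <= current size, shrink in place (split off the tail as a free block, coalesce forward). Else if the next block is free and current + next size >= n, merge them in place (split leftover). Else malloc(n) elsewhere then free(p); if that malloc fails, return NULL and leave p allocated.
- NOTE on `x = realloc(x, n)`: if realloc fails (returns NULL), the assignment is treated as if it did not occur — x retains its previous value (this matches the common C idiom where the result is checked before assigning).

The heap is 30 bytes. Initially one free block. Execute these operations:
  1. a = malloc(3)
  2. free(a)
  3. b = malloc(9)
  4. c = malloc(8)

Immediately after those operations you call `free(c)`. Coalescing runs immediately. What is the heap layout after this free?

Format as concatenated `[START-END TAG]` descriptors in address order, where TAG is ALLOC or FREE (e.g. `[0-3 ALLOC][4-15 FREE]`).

Answer: [0-8 ALLOC][9-29 FREE]

Derivation:
Op 1: a = malloc(3) -> a = 0; heap: [0-2 ALLOC][3-29 FREE]
Op 2: free(a) -> (freed a); heap: [0-29 FREE]
Op 3: b = malloc(9) -> b = 0; heap: [0-8 ALLOC][9-29 FREE]
Op 4: c = malloc(8) -> c = 9; heap: [0-8 ALLOC][9-16 ALLOC][17-29 FREE]
free(c): c = 9 -> block [9-16 ALLOC]; mark free, coalesce with adjacent free neighbors -> [0-8 ALLOC][9-29 FREE]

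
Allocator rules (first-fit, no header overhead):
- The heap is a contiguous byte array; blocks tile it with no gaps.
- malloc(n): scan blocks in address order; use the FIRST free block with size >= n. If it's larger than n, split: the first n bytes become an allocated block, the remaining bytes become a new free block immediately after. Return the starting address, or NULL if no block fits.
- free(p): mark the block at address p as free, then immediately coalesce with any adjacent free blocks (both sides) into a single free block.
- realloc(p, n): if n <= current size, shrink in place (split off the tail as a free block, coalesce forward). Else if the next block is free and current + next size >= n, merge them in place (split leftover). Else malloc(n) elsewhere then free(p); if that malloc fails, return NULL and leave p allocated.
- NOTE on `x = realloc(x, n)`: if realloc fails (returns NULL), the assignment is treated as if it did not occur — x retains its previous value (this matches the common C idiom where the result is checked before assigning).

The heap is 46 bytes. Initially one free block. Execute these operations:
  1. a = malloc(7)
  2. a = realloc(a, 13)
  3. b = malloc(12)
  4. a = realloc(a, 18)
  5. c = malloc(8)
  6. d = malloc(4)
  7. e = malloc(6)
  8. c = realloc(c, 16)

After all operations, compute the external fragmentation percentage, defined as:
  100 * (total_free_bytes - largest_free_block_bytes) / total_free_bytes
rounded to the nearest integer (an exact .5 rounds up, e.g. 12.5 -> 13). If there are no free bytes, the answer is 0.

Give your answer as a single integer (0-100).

Op 1: a = malloc(7) -> a = 0; heap: [0-6 ALLOC][7-45 FREE]
Op 2: a = realloc(a, 13) -> a = 0; heap: [0-12 ALLOC][13-45 FREE]
Op 3: b = malloc(12) -> b = 13; heap: [0-12 ALLOC][13-24 ALLOC][25-45 FREE]
Op 4: a = realloc(a, 18) -> a = 25; heap: [0-12 FREE][13-24 ALLOC][25-42 ALLOC][43-45 FREE]
Op 5: c = malloc(8) -> c = 0; heap: [0-7 ALLOC][8-12 FREE][13-24 ALLOC][25-42 ALLOC][43-45 FREE]
Op 6: d = malloc(4) -> d = 8; heap: [0-7 ALLOC][8-11 ALLOC][12-12 FREE][13-24 ALLOC][25-42 ALLOC][43-45 FREE]
Op 7: e = malloc(6) -> e = NULL; heap: [0-7 ALLOC][8-11 ALLOC][12-12 FREE][13-24 ALLOC][25-42 ALLOC][43-45 FREE]
Op 8: c = realloc(c, 16) -> NULL (c unchanged); heap: [0-7 ALLOC][8-11 ALLOC][12-12 FREE][13-24 ALLOC][25-42 ALLOC][43-45 FREE]
Free blocks: [1 3] total_free=4 largest=3 -> 100*(4-3)/4 = 100/4 = 25

Answer: 25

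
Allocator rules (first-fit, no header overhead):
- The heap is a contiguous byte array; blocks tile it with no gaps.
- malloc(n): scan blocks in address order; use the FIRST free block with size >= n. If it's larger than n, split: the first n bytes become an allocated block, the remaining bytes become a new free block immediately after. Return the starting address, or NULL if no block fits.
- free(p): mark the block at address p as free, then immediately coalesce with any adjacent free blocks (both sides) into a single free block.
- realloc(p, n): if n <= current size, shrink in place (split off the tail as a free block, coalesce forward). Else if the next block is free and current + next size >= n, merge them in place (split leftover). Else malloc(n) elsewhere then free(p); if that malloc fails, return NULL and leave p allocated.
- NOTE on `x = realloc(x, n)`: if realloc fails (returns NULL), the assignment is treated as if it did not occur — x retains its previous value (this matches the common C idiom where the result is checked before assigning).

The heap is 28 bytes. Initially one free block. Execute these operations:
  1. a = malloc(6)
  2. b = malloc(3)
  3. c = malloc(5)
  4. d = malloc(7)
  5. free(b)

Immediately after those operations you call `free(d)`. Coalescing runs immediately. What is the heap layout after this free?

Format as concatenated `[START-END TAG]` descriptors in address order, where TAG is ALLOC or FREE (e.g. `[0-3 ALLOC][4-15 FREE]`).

Answer: [0-5 ALLOC][6-8 FREE][9-13 ALLOC][14-27 FREE]

Derivation:
Op 1: a = malloc(6) -> a = 0; heap: [0-5 ALLOC][6-27 FREE]
Op 2: b = malloc(3) -> b = 6; heap: [0-5 ALLOC][6-8 ALLOC][9-27 FREE]
Op 3: c = malloc(5) -> c = 9; heap: [0-5 ALLOC][6-8 ALLOC][9-13 ALLOC][14-27 FREE]
Op 4: d = malloc(7) -> d = 14; heap: [0-5 ALLOC][6-8 ALLOC][9-13 ALLOC][14-20 ALLOC][21-27 FREE]
Op 5: free(b) -> (freed b); heap: [0-5 ALLOC][6-8 FREE][9-13 ALLOC][14-20 ALLOC][21-27 FREE]
free(d): d = 14 -> block [14-20 ALLOC]; mark free, coalesce with adjacent free neighbors -> [0-5 ALLOC][6-8 FREE][9-13 ALLOC][14-27 FREE]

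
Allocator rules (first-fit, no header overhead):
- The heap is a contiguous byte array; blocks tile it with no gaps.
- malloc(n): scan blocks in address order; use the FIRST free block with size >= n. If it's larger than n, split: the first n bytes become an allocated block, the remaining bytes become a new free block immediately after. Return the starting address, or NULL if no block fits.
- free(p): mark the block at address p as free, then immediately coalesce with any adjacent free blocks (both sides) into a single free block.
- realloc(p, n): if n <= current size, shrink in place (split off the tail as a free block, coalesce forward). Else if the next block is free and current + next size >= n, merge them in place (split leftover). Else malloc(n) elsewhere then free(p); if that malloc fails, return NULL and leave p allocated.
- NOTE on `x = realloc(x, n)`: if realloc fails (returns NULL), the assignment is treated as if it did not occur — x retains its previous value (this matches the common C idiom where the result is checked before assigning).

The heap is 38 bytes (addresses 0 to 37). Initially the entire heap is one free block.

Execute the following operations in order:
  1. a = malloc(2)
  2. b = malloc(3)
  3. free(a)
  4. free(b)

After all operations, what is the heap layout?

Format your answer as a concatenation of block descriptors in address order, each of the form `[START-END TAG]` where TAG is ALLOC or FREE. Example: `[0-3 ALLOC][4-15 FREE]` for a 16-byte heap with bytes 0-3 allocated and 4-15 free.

Op 1: a = malloc(2) -> a = 0; heap: [0-1 ALLOC][2-37 FREE]
Op 2: b = malloc(3) -> b = 2; heap: [0-1 ALLOC][2-4 ALLOC][5-37 FREE]
Op 3: free(a) -> (freed a); heap: [0-1 FREE][2-4 ALLOC][5-37 FREE]
Op 4: free(b) -> (freed b); heap: [0-37 FREE]

Answer: [0-37 FREE]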